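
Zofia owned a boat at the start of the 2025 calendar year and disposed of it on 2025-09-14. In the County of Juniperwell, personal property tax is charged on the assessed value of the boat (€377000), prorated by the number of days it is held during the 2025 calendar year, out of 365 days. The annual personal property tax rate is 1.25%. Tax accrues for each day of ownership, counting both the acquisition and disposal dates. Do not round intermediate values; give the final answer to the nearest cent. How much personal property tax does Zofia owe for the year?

Days held (2025-01-01 to 2025-09-14): 257 out of 365
Tax = €377000 × 1.25% × 257/365 = €3318.1164

€3318.12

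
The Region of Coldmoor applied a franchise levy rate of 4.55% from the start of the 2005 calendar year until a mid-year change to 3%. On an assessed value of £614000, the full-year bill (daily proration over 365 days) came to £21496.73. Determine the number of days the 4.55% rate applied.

118 days

Let d = days at the first rate; then 365 − d days at the second rate.
£614000 × [4.55%·d + 3%·(365−d)] / 365 = £21496.73
Solving gives d = 118, so the new rate took effect on 29 Apr 2005.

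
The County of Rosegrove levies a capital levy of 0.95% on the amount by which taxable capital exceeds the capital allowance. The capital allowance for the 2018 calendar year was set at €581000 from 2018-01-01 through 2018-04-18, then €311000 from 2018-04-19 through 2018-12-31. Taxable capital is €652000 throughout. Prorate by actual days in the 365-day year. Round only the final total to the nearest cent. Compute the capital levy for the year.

2018-01-01 to 2018-04-18: 108 days, exemption €581000 → (€652000 − €581000) × 0.95% × 108/365 = €199.5781
2018-04-19 to 2018-12-31: 257 days, exemption €311000 → (€652000 − €311000) × 0.95% × 257/365 = €2280.9630
Total = €2480.5411

€2480.54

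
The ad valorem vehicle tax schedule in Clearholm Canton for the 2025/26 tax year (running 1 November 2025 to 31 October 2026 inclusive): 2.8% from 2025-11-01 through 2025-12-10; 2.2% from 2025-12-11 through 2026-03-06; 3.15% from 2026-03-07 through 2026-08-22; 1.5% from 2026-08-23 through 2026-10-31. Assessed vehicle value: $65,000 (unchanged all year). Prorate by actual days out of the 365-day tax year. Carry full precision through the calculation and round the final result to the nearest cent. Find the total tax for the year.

$1,671.39

2025-11-01 to 2025-12-10: 40 days at 2.8% → $65,000 × 2.8% × 40/365 = $199.4521
2025-12-11 to 2026-03-06: 86 days at 2.2% → $65,000 × 2.2% × 86/365 = $336.9315
2026-03-07 to 2026-08-22: 169 days at 3.15% → $65,000 × 3.15% × 169/365 = $948.0205
2026-08-23 to 2026-10-31: 70 days at 1.5% → $65,000 × 1.5% × 70/365 = $186.9863
Total = $1,671.3904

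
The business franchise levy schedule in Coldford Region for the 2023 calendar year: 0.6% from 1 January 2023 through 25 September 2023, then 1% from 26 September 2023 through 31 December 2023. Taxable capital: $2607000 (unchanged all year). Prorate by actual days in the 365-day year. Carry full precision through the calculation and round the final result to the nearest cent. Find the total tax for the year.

$18413.28

1 January – 25 September 2023: 268 days at 0.6% → $2607000 × 0.6% × 268/365 = $11485.0849
26 September – 31 December 2023: 97 days at 1% → $2607000 × 1% × 97/365 = $6928.1918
Total = $18413.2767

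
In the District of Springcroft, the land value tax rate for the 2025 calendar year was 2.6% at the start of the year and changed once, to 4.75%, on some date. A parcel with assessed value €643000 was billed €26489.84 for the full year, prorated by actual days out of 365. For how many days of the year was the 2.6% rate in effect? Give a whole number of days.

Let d = days at the first rate; then 365 − d days at the second rate.
€643000 × [2.6%·d + 4.75%·(365−d)] / 365 = €26489.84
Solving gives d = 107, so the new rate took effect on 18 April 2025.

107 days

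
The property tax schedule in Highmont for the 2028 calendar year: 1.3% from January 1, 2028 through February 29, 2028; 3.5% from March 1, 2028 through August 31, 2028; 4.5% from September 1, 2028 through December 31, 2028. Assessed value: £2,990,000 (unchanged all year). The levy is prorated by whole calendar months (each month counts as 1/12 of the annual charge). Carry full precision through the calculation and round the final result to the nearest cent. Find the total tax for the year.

January 1 – February 29, 2028: 2 months at 1.3% → £2,990,000 × 1.3% × 2/12 = £6,478.3333
March 1 – August 31, 2028: 6 months at 3.5% → £2,990,000 × 3.5% × 6/12 = £52,325.0000
September 1 – December 31, 2028: 4 months at 4.5% → £2,990,000 × 4.5% × 4/12 = £44,850.0000
Total = £103,653.3333

£103,653.33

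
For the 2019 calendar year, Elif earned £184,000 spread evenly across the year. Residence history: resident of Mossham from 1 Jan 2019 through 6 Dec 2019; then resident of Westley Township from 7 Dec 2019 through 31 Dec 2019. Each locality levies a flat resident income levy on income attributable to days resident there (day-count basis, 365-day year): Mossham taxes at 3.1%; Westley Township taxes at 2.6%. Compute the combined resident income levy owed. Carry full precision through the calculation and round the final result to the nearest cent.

£5,640.99

Mossham, 1 Jan – 6 Dec 2019: 340 days → £184,000 × 3.1% × 340/365 = £5,313.3151
Westley Township, 7 Dec – 31 Dec 2019: 25 days → £184,000 × 2.6% × 25/365 = £327.6712
Total = £5,640.9863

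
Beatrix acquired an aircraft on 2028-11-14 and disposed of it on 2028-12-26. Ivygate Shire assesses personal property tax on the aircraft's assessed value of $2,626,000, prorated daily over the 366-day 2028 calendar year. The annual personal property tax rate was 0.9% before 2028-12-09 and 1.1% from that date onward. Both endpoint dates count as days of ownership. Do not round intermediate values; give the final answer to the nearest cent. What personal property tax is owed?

2028-11-14 to 2028-12-08: 25 days at 0.9% → $2,626,000 × 0.9% × 25/366 = $1,614.3443
2028-12-09 to 2028-12-26: 18 days at 1.1% → $2,626,000 × 1.1% × 18/366 = $1,420.6230
Total = $3,034.9672

$3,034.97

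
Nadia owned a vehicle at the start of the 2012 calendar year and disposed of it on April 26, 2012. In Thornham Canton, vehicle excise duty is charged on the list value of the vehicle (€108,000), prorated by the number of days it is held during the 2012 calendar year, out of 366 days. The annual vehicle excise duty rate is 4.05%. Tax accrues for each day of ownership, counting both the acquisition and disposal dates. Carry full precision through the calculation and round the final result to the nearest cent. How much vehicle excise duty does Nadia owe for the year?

€1,398.25

Days held (January 1 – April 26, 2012): 117 out of 366
Tax = €108,000 × 4.05% × 117/366 = €1,398.2459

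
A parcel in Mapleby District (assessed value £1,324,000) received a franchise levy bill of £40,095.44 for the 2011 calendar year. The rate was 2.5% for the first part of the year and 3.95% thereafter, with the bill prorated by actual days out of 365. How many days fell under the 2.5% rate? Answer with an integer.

Let d = days at the first rate; then 365 − d days at the second rate.
£1,324,000 × [2.5%·d + 3.95%·(365−d)] / 365 = £40,095.44
Solving gives d = 232, so the new rate took effect on August 21, 2011.

232 days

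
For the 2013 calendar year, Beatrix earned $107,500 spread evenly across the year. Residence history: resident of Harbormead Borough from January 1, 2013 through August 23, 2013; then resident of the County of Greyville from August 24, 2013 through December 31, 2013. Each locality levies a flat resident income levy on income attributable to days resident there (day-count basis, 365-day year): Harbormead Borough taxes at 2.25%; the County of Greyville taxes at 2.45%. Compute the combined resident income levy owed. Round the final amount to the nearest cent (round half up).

Harbormead Borough, January 1 – August 23, 2013: 235 days → $107,500 × 2.25% × 235/365 = $1,557.2774
The County of Greyville, August 24 – December 31, 2013: 130 days → $107,500 × 2.45% × 130/365 = $938.0479
Total = $2,495.3253

$2,495.33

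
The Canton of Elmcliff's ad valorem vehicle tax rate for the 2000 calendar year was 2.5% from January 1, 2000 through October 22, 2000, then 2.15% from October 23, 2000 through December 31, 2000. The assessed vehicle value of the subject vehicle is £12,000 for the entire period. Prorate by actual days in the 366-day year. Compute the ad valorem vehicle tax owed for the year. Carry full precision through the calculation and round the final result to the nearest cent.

£291.97

January 1 – October 22, 2000: 296 days at 2.5% → £12,000 × 2.5% × 296/366 = £242.6230
October 23 – December 31, 2000: 70 days at 2.15% → £12,000 × 2.15% × 70/366 = £49.3443
Total = £291.9672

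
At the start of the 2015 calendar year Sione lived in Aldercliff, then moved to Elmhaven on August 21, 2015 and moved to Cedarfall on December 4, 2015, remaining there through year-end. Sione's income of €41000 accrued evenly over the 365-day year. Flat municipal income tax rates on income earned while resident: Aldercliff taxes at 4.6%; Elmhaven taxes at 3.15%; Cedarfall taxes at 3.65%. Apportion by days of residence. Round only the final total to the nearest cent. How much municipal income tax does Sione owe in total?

€1685.10

Aldercliff, January 1 – August 20, 2015: 232 days → €41000 × 4.6% × 232/365 = €1198.7726
Elmhaven, August 21 – December 3, 2015: 105 days → €41000 × 3.15% × 105/365 = €371.5274
Cedarfall, December 4 – December 31, 2015: 28 days → €41000 × 3.65% × 28/365 = €114.8000
Total = €1685.1000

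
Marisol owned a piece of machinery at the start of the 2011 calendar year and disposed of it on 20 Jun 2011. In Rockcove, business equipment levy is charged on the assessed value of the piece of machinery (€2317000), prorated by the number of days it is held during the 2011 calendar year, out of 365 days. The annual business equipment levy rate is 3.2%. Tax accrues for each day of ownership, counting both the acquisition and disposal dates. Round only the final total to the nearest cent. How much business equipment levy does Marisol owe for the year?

€34735.96

Days held (1 Jan – 20 Jun 2011): 171 out of 365
Tax = €2317000 × 3.2% × 171/365 = €34735.9562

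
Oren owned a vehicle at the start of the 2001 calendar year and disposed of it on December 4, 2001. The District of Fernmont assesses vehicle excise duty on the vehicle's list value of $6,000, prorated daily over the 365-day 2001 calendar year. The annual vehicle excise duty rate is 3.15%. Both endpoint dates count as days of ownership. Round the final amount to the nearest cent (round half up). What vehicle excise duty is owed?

$175.02

Days held (January 1 – December 4, 2001): 338 out of 365
Tax = $6,000 × 3.15% × 338/365 = $175.0192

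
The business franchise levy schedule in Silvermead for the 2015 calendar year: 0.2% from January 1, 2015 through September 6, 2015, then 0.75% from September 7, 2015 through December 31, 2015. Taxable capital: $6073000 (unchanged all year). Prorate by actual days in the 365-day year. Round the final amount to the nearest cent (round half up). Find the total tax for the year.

January 1 – September 6, 2015: 249 days at 0.2% → $6073000 × 0.2% × 249/365 = $8285.9014
September 7 – December 31, 2015: 116 days at 0.75% → $6073000 × 0.75% × 116/365 = $14475.3699
Total = $22761.2712

$22761.27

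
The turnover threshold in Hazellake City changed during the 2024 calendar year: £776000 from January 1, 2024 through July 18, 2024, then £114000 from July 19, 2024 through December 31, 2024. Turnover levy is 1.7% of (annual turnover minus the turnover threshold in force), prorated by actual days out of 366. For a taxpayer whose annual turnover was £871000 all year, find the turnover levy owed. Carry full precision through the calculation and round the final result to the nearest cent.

January 1 – July 18, 2024: 200 days, exemption £776000 → (£871000 − £776000) × 1.7% × 200/366 = £882.5137
July 19 – December 31, 2024: 166 days, exemption £114000 → (£871000 − £114000) × 1.7% × 166/366 = £5836.7596
Total = £6719.2732

£6719.27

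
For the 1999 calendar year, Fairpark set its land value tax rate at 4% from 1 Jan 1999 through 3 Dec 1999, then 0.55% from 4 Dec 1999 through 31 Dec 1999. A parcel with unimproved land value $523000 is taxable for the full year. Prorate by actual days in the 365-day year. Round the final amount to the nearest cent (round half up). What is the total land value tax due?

1 Jan – 3 Dec 1999: 337 days at 4% → $523000 × 4% × 337/365 = $19315.1781
4 Dec – 31 Dec 1999: 28 days at 0.55% → $523000 × 0.55% × 28/365 = $220.6630
Total = $19535.8411

$19535.84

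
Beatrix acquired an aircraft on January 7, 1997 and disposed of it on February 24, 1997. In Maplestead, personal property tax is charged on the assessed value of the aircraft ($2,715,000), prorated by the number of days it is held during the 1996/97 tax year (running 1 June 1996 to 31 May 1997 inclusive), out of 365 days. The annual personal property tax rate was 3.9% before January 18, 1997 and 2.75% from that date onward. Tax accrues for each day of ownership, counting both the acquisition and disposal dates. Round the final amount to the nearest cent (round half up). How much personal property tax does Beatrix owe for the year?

January 7 – January 17, 1997: 11 days at 3.9% → $2,715,000 × 3.9% × 11/365 = $3,191.0548
January 18 – February 24, 1997: 38 days at 2.75% → $2,715,000 × 2.75% × 38/365 = $7,773.0822
Total = $10,964.1370

$10,964.14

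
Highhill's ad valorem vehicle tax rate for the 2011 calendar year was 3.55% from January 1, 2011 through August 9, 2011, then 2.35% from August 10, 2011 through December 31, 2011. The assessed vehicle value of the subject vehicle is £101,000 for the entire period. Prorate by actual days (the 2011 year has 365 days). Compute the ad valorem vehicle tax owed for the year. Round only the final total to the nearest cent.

January 1 – August 9, 2011: 221 days at 3.55% → £101,000 × 3.55% × 221/365 = £2,170.9466
August 10 – December 31, 2011: 144 days at 2.35% → £101,000 × 2.35% × 144/365 = £936.3945
Total = £3,107.3411

£3,107.34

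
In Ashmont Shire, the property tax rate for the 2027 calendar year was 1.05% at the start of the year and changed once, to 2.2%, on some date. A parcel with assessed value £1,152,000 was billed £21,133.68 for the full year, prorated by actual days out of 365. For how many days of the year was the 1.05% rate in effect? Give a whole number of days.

Let d = days at the first rate; then 365 − d days at the second rate.
£1,152,000 × [1.05%·d + 2.2%·(365−d)] / 365 = £21,133.68
Solving gives d = 116, so the new rate took effect on 27 April 2027.

116 days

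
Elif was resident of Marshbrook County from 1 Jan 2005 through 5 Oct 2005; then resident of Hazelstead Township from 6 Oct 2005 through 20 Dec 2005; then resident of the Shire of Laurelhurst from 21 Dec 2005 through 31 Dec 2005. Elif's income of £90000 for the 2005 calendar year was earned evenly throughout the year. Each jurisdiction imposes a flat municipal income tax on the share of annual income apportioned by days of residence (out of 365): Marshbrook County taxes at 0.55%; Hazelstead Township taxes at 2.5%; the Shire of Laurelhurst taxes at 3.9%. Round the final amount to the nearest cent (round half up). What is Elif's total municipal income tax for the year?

£951.29

Marshbrook County, 1 Jan – 5 Oct 2005: 278 days → £90000 × 0.55% × 278/365 = £377.0137
Hazelstead Township, 6 Oct – 20 Dec 2005: 76 days → £90000 × 2.5% × 76/365 = £468.4932
The Shire of Laurelhurst, 21 Dec – 31 Dec 2005: 11 days → £90000 × 3.9% × 11/365 = £105.7808
Total = £951.2877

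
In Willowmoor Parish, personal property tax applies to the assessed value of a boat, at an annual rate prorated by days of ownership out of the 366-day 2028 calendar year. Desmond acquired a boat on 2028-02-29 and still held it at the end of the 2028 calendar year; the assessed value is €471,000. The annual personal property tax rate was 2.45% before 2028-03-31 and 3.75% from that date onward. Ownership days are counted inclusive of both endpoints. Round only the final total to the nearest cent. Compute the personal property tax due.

2028-02-29 to 2028-03-30: 31 days at 2.45% → €471,000 × 2.45% × 31/366 = €977.3893
2028-03-31 to 2028-12-31: 276 days at 3.75% → €471,000 × 3.75% × 276/366 = €13,319.2623
Total = €14,296.6516

€14,296.65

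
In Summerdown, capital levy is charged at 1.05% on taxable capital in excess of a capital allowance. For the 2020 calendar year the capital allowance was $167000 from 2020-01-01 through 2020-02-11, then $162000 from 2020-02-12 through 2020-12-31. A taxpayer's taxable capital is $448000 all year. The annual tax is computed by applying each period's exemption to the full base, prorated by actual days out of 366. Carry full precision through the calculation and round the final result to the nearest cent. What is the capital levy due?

2020-01-01 to 2020-02-11: 42 days, exemption $167000 → ($448000 − $167000) × 1.05% × 42/366 = $338.5820
2020-02-12 to 2020-12-31: 324 days, exemption $162000 → ($448000 − $162000) × 1.05% × 324/366 = $2658.3934
Total = $2996.9754

$2996.98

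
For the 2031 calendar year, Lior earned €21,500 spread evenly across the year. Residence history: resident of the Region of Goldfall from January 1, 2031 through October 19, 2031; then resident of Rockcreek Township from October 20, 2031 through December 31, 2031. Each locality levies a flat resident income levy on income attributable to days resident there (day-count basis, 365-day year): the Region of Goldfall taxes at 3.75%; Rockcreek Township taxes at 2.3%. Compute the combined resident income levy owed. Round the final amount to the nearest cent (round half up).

€743.90

The Region of Goldfall, January 1 – October 19, 2031: 292 days → €21,500 × 3.75% × 292/365 = €645.0000
Rockcreek Township, October 20 – December 31, 2031: 73 days → €21,500 × 2.3% × 73/365 = €98.9000
Total = €743.9000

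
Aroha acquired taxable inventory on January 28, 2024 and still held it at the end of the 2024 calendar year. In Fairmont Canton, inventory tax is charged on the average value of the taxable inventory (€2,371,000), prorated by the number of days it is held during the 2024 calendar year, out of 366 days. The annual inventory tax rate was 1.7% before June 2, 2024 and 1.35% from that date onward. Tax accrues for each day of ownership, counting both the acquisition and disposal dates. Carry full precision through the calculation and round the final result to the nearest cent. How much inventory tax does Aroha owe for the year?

January 28 – June 1, 2024: 126 days at 1.7% → €2,371,000 × 1.7% × 126/366 = €13,876.1803
June 2 – December 31, 2024: 213 days at 1.35% → €2,371,000 × 1.35% × 213/366 = €18,627.8975
Total = €32,504.0779

€32,504.08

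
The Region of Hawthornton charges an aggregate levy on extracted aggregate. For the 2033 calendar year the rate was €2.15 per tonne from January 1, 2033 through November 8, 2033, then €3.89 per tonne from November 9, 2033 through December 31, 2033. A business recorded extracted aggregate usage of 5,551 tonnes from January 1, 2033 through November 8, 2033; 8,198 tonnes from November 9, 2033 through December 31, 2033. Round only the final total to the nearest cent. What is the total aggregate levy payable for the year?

January 1 – November 8, 2033: 5,551 tonnes at €2.15/tonne → €11,934.65
November 9 – December 31, 2033: 8,198 tonnes at €3.89/tonne → €31,890.22

€43,824.87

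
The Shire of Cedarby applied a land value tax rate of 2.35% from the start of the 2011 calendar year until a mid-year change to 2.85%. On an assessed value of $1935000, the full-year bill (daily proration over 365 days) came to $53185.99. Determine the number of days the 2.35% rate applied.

Let d = days at the first rate; then 365 − d days at the second rate.
$1935000 × [2.35%·d + 2.85%·(365−d)] / 365 = $53185.99
Solving gives d = 74, so the new rate took effect on 16 March 2011.

74 days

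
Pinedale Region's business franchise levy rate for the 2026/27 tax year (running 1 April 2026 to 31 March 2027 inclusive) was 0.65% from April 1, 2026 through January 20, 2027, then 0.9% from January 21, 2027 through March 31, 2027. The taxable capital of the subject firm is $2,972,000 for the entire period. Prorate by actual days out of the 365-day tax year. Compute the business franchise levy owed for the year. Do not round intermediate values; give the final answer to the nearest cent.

$20,742.93

April 1, 2026 – January 20, 2027: 295 days at 0.65% → $2,972,000 × 0.65% × 295/365 = $15,613.1781
January 21 – March 31, 2027: 70 days at 0.9% → $2,972,000 × 0.9% × 70/365 = $5,129.7534
Total = $20,742.9315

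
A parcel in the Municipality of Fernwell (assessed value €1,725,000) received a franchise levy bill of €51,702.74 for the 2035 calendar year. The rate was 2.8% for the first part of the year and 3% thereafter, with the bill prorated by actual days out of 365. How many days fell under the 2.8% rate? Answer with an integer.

5 days

Let d = days at the first rate; then 365 − d days at the second rate.
€1,725,000 × [2.8%·d + 3%·(365−d)] / 365 = €51,702.74
Solving gives d = 5, so the new rate took effect on 6 January 2035.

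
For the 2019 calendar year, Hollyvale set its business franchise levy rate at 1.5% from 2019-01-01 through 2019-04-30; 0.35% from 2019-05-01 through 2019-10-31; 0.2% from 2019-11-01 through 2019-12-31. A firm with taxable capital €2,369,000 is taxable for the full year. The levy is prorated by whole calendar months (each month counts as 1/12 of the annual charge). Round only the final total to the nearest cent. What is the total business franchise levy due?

€16,780.42

2019-01-01 to 2019-04-30: 4 months at 1.5% → €2,369,000 × 1.5% × 4/12 = €11,845.0000
2019-05-01 to 2019-10-31: 6 months at 0.35% → €2,369,000 × 0.35% × 6/12 = €4,145.7500
2019-11-01 to 2019-12-31: 2 months at 0.2% → €2,369,000 × 0.2% × 2/12 = €789.6667
Total = €16,780.4167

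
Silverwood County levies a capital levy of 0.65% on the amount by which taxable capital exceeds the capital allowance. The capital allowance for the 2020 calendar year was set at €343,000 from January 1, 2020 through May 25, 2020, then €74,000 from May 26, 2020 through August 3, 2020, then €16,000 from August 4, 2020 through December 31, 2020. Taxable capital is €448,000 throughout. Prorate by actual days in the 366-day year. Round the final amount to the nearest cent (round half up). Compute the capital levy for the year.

€1,888.02

January 1 – May 25, 2020: 146 days, exemption €343,000 → (€448,000 − €343,000) × 0.65% × 146/366 = €272.2541
May 26 – August 3, 2020: 70 days, exemption €74,000 → (€448,000 − €74,000) × 0.65% × 70/366 = €464.9454
August 4 – December 31, 2020: 150 days, exemption €16,000 → (€448,000 − €16,000) × 0.65% × 150/366 = €1,150.8197
Total = €1,888.0191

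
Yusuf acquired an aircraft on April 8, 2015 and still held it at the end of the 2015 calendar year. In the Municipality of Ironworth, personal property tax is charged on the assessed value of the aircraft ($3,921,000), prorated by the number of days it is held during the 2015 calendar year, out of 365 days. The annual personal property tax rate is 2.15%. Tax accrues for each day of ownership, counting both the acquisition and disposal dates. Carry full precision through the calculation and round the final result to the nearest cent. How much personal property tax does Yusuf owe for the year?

$61,898.09

Days held (April 8 – December 31, 2015): 268 out of 365
Tax = $3,921,000 × 2.15% × 268/365 = $61,898.0877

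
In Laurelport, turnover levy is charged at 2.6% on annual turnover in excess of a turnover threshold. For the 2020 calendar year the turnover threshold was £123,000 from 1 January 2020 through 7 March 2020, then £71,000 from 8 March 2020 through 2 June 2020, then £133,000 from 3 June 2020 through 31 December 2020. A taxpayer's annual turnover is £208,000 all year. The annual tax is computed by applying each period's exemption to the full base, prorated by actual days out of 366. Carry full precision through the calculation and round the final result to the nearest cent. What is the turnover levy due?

1 January – 7 March 2020: 67 days, exemption £123,000 → (£208,000 − £123,000) × 2.6% × 67/366 = £404.5628
8 March – 2 June 2020: 87 days, exemption £71,000 → (£208,000 − £71,000) × 2.6% × 87/366 = £846.7049
3 June – 31 December 2020: 212 days, exemption £133,000 → (£208,000 − £133,000) × 2.6% × 212/366 = £1,129.5082
Total = £2,380.7760

£2,380.78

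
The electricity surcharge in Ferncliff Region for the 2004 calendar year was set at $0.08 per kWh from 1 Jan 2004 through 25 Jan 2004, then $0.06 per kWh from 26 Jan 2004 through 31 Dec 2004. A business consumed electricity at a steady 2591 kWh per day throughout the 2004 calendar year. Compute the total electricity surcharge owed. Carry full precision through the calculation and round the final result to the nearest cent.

$58,193.86

1 Jan – 25 Jan 2004: 25 days × 2591 kWh/day = 64,775 kWh at $0.08/kWh → $5,182.00
26 Jan – 31 Dec 2004: 341 days × 2591 kWh/day = 883,531 kWh at $0.06/kWh → $53,011.86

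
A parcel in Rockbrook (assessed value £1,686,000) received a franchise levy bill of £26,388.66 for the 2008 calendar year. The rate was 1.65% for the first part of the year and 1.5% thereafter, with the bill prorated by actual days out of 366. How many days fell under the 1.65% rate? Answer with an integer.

Let d = days at the first rate; then 366 − d days at the second rate.
£1,686,000 × [1.65%·d + 1.5%·(366−d)] / 366 = £26,388.66
Solving gives d = 159, so the new rate took effect on 8 June 2008.

159 days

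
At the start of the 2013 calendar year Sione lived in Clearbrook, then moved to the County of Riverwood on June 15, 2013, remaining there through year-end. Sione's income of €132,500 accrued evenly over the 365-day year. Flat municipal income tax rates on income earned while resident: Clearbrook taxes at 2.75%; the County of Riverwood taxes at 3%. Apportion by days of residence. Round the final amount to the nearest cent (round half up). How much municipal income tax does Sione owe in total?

€3,825.26

Clearbrook, January 1 – June 14, 2013: 165 days → €132,500 × 2.75% × 165/365 = €1,647.1747
The County of Riverwood, June 15 – December 31, 2013: 200 days → €132,500 × 3% × 200/365 = €2,178.0822
Total = €3,825.2568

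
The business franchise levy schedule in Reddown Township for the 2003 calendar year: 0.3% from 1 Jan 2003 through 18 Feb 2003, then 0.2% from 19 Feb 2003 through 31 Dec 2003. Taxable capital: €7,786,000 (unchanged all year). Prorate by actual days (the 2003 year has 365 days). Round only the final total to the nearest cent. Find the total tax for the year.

€16,617.24

1 Jan – 18 Feb 2003: 49 days at 0.3% → €7,786,000 × 0.3% × 49/365 = €3,135.7315
19 Feb – 31 Dec 2003: 316 days at 0.2% → €7,786,000 × 0.2% × 316/365 = €13,481.5123
Total = €16,617.2438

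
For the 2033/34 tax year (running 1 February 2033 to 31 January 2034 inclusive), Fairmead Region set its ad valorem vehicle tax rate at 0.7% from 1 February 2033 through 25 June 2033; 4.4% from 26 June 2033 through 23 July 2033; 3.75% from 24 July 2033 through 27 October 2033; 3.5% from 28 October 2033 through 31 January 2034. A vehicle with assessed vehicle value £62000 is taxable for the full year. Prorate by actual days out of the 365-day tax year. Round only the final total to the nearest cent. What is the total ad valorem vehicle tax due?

1 February – 25 June 2033: 145 days at 0.7% → £62000 × 0.7% × 145/365 = £172.4110
26 June – 23 July 2033: 28 days at 4.4% → £62000 × 4.4% × 28/365 = £209.2712
24 July – 27 October 2033: 96 days at 3.75% → £62000 × 3.75% × 96/365 = £611.5068
28 October 2033 – 31 January 2034: 96 days at 3.5% → £62000 × 3.5% × 96/365 = £570.7397
Total = £1563.9288

£1563.93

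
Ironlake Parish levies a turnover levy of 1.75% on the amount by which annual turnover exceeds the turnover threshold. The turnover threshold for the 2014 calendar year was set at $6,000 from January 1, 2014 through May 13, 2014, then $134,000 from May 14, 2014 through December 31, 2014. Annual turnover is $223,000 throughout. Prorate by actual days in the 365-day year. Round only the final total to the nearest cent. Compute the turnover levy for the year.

January 1 – May 13, 2014: 133 days, exemption $6,000 → ($223,000 − $6,000) × 1.75% × 133/365 = $1,383.7466
May 14 – December 31, 2014: 232 days, exemption $134,000 → ($223,000 − $134,000) × 1.75% × 232/365 = $989.9726
Total = $2,373.7192

$2,373.72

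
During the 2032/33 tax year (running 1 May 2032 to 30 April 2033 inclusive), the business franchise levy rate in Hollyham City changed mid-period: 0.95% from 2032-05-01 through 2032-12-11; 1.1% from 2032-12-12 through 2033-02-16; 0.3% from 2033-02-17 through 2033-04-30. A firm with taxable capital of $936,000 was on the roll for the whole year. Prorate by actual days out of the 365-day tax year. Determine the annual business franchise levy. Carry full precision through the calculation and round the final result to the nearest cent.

2032-05-01 to 2032-12-11: 225 days at 0.95% → $936,000 × 0.95% × 225/365 = $5,481.3699
2032-12-12 to 2033-02-16: 67 days at 1.1% → $936,000 × 1.1% × 67/365 = $1,889.9507
2033-02-17 to 2033-04-30: 73 days at 0.3% → $936,000 × 0.3% × 73/365 = $561.6000
Total = $7,932.9205

$7,932.92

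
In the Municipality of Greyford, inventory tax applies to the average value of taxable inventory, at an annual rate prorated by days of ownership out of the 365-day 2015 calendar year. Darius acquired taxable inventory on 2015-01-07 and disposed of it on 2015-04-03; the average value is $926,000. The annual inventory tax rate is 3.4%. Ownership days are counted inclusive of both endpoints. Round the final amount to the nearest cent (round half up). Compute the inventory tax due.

$7,504.41

Days held (2015-01-07 to 2015-04-03): 87 out of 365
Tax = $926,000 × 3.4% × 87/365 = $7,504.4055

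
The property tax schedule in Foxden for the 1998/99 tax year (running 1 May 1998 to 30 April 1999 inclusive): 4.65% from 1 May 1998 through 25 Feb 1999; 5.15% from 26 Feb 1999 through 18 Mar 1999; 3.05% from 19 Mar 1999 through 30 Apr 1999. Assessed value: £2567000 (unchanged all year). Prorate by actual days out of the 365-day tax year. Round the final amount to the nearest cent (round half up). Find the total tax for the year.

1 May 1998 – 25 Feb 1999: 301 days at 4.65% → £2567000 × 4.65% × 301/365 = £98435.6589
26 Feb – 18 Mar 1999: 21 days at 5.15% → £2567000 × 5.15% × 21/365 = £7606.0562
19 Mar – 30 Apr 1999: 43 days at 3.05% → £2567000 × 3.05% × 43/365 = £9223.6178
Total = £115265.3329

£115265.33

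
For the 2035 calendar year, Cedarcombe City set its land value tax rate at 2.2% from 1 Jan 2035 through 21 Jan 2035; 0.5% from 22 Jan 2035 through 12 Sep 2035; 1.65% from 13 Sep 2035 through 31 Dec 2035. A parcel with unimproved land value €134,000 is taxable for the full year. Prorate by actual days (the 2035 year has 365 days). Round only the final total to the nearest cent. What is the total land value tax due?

1 Jan – 21 Jan 2035: 21 days at 2.2% → €134,000 × 2.2% × 21/365 = €169.6110
22 Jan – 12 Sep 2035: 234 days at 0.5% → €134,000 × 0.5% × 234/365 = €429.5342
13 Sep – 31 Dec 2035: 110 days at 1.65% → €134,000 × 1.65% × 110/365 = €666.3288
Total = €1,265.4740

€1,265.47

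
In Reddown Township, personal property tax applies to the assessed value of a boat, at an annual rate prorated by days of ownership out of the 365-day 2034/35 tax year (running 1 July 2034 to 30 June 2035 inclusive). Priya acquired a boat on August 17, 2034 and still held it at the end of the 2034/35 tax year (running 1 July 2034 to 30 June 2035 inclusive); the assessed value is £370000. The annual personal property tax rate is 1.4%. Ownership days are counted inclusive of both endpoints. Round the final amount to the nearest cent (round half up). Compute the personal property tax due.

£4512.99

Days held (August 17, 2034 – June 30, 2035): 318 out of 365
Tax = £370000 × 1.4% × 318/365 = £4512.9863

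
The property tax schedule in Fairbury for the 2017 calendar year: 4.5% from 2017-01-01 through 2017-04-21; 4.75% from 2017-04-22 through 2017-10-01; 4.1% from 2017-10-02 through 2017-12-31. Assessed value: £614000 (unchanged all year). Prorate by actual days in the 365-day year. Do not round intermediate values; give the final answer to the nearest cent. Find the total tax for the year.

2017-01-01 to 2017-04-21: 111 days at 4.5% → £614000 × 4.5% × 111/365 = £8402.5479
2017-04-22 to 2017-10-01: 163 days at 4.75% → £614000 × 4.75% × 163/365 = £13024.3699
2017-10-02 to 2017-12-31: 91 days at 4.1% → £614000 × 4.1% × 91/365 = £6276.2575
Total = £27703.1753

£27703.18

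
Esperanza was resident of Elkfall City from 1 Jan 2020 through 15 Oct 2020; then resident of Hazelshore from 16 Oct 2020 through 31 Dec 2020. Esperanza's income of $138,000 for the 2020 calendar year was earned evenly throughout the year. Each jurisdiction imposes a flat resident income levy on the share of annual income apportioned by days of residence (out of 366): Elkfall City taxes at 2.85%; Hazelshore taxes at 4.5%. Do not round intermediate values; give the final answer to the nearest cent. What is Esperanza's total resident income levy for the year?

Elkfall City, 1 Jan – 15 Oct 2020: 289 days → $138,000 × 2.85% × 289/366 = $3,105.5656
Hazelshore, 16 Oct – 31 Dec 2020: 77 days → $138,000 × 4.5% × 77/366 = $1,306.4754
Total = $4,412.0410

$4,412.04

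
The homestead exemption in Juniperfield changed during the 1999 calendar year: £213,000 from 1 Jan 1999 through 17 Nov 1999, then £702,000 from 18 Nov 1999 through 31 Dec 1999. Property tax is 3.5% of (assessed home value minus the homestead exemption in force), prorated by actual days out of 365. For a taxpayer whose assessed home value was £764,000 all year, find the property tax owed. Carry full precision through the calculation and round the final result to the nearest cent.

£17,221.82

1 Jan – 17 Nov 1999: 321 days, exemption £213,000 → (£764,000 − £213,000) × 3.5% × 321/365 = £16,960.2329
18 Nov – 31 Dec 1999: 44 days, exemption £702,000 → (£764,000 − £702,000) × 3.5% × 44/365 = £261.5890
Total = £17,221.8219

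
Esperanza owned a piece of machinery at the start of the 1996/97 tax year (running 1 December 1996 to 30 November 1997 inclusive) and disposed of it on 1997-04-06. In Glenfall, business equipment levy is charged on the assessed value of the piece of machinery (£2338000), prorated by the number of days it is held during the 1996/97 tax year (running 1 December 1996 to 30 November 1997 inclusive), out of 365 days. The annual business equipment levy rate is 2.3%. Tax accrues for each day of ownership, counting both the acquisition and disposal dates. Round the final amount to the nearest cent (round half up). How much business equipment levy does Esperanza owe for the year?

£18710.41

Days held (1996-12-01 to 1997-04-06): 127 out of 365
Tax = £2338000 × 2.3% × 127/365 = £18710.4055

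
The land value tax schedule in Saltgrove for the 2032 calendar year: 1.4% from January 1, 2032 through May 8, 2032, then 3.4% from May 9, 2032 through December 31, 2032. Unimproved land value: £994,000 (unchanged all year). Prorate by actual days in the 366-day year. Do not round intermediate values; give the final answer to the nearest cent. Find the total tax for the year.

January 1 – May 8, 2032: 129 days at 1.4% → £994,000 × 1.4% × 129/366 = £4,904.8197
May 9 – December 31, 2032: 237 days at 3.4% → £994,000 × 3.4% × 237/366 = £21,884.2951
Total = £26,789.1148

£26,789.11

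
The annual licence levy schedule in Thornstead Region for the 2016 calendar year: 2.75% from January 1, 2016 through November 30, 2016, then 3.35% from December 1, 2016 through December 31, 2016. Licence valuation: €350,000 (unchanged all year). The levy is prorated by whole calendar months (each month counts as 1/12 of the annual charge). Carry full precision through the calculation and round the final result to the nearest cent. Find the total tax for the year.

January 1 – November 30, 2016: 11 months at 2.75% → €350,000 × 2.75% × 11/12 = €8,822.9167
December 1 – December 31, 2016: 1 month at 3.35% → €350,000 × 3.35% × 1/12 = €977.0833
Total = €9,800.0000

€9,800.00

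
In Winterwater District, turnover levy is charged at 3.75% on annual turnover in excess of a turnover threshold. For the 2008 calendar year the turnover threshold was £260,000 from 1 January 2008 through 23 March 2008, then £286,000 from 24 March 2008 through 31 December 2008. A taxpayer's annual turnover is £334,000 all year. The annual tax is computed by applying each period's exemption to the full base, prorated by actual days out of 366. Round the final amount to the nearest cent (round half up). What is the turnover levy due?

1 January – 23 March 2008: 83 days, exemption £260,000 → (£334,000 − £260,000) × 3.75% × 83/366 = £629.3033
24 March – 31 December 2008: 283 days, exemption £286,000 → (£334,000 − £286,000) × 3.75% × 283/366 = £1,391.8033
Total = £2,021.1066

£2,021.11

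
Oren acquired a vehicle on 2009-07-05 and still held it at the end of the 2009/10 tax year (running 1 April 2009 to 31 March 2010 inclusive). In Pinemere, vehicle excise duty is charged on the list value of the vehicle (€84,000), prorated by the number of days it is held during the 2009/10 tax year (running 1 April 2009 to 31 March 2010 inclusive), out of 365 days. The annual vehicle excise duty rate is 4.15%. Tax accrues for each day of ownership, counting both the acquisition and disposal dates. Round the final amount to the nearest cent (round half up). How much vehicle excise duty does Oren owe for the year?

Days held (2009-07-05 to 2010-03-31): 270 out of 365
Tax = €84,000 × 4.15% × 270/365 = €2,578.6849

€2,578.68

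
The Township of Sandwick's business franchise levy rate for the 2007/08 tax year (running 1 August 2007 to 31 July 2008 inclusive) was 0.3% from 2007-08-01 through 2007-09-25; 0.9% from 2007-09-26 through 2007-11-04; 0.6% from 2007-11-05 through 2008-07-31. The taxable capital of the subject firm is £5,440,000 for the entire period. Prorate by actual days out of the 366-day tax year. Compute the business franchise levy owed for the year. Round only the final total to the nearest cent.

£31,926.56

2007-08-01 to 2007-09-25: 56 days at 0.3% → £5,440,000 × 0.3% × 56/366 = £2,497.0492
2007-09-26 to 2007-11-04: 40 days at 0.9% → £5,440,000 × 0.9% × 40/366 = £5,350.8197
2007-11-05 to 2008-07-31: 270 days at 0.6% → £5,440,000 × 0.6% × 270/366 = £24,078.6885
Total = £31,926.5574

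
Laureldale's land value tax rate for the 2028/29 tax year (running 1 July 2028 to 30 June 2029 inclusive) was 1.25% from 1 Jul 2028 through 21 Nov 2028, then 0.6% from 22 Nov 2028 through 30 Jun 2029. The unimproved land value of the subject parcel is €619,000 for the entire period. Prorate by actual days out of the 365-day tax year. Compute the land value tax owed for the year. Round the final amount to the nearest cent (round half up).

€5,301.35

1 Jul – 21 Nov 2028: 144 days at 1.25% → €619,000 × 1.25% × 144/365 = €3,052.6027
22 Nov 2028 – 30 Jun 2029: 221 days at 0.6% → €619,000 × 0.6% × 221/365 = €2,248.7507
Total = €5,301.3534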